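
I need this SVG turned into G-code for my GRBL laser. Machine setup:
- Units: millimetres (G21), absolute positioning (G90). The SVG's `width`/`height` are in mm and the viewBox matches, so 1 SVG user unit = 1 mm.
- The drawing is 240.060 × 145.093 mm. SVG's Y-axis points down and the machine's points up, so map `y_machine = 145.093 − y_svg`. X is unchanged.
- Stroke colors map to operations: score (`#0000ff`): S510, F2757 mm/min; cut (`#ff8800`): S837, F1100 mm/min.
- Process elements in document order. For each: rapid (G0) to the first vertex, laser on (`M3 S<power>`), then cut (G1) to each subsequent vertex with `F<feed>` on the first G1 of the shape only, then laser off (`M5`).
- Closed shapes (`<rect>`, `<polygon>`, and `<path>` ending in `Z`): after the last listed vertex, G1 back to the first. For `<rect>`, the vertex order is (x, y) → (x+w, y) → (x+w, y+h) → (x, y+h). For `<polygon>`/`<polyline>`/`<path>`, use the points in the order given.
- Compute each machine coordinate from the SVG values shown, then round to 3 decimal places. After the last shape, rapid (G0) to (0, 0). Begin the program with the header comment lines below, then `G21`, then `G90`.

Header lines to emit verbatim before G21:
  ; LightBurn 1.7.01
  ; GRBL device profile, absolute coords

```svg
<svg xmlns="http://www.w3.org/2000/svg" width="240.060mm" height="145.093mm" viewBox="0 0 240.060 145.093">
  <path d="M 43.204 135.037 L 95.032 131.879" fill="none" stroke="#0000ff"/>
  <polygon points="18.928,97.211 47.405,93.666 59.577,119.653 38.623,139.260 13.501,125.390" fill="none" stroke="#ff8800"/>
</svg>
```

viewBox `0 0 240.060 145.093` with mm width/height → 1 unit = 1 mm. Flip: y_m = 145.093 − y_svg.

**Shape 1** — `<path>` line segment, stroke `#0000ff` → score (S510, F2757). Machine vertices: (43.204,10.056) → (95.032,13.214). Open path.

**Shape 2** — `<polygon>` regular polygon, stroke `#ff8800` → cut (S837, F1100). Machine vertices: (18.928,47.882) → (47.405,51.427) → (59.577,25.440) → (38.623,5.833) → (13.501,19.703) → (18.928,47.882). Closed: final G1 returns to the first vertex.

; LightBurn 1.7.01
; GRBL device profile, absolute coords
G21
G90
G0 X43.204 Y10.056
M3 S510
G1 X95.032 Y13.214 F2757
M5
G0 X18.928 Y47.882
M3 S837
G1 X47.405 Y51.427 F1100
G1 X59.577 Y25.440
G1 X38.623 Y5.833
G1 X13.501 Y19.703
G1 X18.928 Y47.882
M5
G0 X0.000 Y0.000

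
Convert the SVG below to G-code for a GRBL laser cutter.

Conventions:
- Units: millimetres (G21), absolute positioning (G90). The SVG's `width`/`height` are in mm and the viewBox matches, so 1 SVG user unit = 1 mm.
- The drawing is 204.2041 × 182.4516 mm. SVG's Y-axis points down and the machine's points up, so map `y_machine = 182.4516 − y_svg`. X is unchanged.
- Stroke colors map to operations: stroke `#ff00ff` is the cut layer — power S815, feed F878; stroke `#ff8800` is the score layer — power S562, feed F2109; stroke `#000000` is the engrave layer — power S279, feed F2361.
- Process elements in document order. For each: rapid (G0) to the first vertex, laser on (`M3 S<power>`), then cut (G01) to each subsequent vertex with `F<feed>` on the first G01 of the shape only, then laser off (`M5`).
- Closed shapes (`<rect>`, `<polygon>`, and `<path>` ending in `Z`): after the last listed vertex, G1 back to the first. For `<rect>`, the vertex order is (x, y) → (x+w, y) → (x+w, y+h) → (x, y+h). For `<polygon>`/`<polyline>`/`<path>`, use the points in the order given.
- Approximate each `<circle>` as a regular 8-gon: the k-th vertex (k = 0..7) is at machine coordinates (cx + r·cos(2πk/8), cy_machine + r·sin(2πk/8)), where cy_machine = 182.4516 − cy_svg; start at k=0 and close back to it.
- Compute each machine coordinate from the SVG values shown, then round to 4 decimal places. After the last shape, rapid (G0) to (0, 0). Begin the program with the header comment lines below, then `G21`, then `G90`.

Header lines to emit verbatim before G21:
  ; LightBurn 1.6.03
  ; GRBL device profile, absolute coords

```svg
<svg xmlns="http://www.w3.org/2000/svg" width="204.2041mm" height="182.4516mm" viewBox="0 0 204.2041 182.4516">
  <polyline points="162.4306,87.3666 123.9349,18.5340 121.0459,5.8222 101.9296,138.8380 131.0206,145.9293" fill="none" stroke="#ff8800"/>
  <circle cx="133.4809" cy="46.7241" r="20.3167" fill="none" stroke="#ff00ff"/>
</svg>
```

Since the viewBox matches the mm dimensions, user units are millimetres directly. The only transform is the Y-flip y_m = 182.4516 − y_svg.

Shape 1 is a open polyline drawn with `<polyline>`. Its stroke #ff8800 means score at S562, F2109. After flipping Y the toolpath is (162.4306,95.0850) → (123.9349,163.9176) → (121.0459,176.6294) → (101.9296,43.6136) → (131.0206,36.5223).

Shape 2 is a circle drawn with `<circle>`. Its stroke #ff00ff means cut at S815, F878. After flipping Y the toolpath is (153.7976,135.7275) → (147.8470,150.0936) → (133.4809,156.0442) → (119.1148,150.0936) → (113.1642,135.7275) → (119.1148,121.3614) → (133.4809,115.4108) → (147.8470,121.3614) → (153.7976,135.7275), returning to the start.

; LightBurn 1.6.03
; GRBL device profile, absolute coords
G21
G90
G0 X162.4306 Y95.0850
M3 S562
G01 X123.9349 Y163.9176 F2109
G01 X121.0459 Y176.6294
G01 X101.9296 Y43.6136
G01 X131.0206 Y36.5223
M5
G0 X153.7976 Y135.7275
M3 S815
G01 X147.8470 Y150.0936 F878
G01 X133.4809 Y156.0442
G01 X119.1148 Y150.0936
G01 X113.1642 Y135.7275
G01 X119.1148 Y121.3614
G01 X133.4809 Y115.4108
G01 X147.8470 Y121.3614
G01 X153.7976 Y135.7275
M5
G0 X0.0000 Y0.0000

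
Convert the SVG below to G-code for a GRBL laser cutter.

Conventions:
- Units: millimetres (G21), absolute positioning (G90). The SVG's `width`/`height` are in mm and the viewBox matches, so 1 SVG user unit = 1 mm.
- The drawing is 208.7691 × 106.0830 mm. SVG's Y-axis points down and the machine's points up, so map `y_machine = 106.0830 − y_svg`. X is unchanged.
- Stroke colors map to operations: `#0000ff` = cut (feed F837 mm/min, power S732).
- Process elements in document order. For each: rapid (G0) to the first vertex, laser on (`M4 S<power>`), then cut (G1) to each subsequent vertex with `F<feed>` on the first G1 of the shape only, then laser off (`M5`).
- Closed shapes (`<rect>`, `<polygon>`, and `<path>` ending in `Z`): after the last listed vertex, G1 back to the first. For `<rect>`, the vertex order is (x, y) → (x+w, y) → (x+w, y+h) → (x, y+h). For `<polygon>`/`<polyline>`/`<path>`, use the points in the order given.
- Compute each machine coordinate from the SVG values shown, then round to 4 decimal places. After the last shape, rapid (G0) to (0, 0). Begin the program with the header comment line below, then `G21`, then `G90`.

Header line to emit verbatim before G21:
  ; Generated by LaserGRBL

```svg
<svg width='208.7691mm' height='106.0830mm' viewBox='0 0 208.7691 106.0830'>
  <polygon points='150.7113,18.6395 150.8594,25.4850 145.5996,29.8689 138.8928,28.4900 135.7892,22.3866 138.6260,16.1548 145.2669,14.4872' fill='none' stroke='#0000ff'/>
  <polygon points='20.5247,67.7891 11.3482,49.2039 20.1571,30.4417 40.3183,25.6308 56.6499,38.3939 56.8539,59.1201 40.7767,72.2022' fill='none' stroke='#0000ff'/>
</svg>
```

1 u = 1 mm; y_m = 106.0830 − y.

[1] `<polygon>` regular polygon, #0000ff→cut S732 F837: (150.7113,87.4435) → (150.8594,80.5980) → (145.5996,76.2141) → (138.8928,77.5930) → (135.7892,83.6964) → (138.6260,89.9282) → (145.2669,91.5958) → (150.7113,87.4435) (closed)

[2] `<polygon>` regular polygon, #0000ff→cut S732 F837: (20.5247,38.2939) → (11.3482,56.8791) → (20.1571,75.6413) → (40.3183,80.4522) → (56.6499,67.6891) → (56.8539,46.9629) → (40.7767,33.8808) → (20.5247,38.2939) (closed)

; Generated by LaserGRBL
G21
G90
G0 X150.7113 Y87.4435
M4 S732
G1 X150.8594 Y80.5980 F837
G1 X145.5996 Y76.2141
G1 X138.8928 Y77.5930
G1 X135.7892 Y83.6964
G1 X138.6260 Y89.9282
G1 X145.2669 Y91.5958
G1 X150.7113 Y87.4435
M5
G0 X20.5247 Y38.2939
M4 S732
G1 X11.3482 Y56.8791 F837
G1 X20.1571 Y75.6413
G1 X40.3183 Y80.4522
G1 X56.6499 Y67.6891
G1 X56.8539 Y46.9629
G1 X40.7767 Y33.8808
G1 X20.5247 Y38.2939
M5
G0 X0.0000 Y0.0000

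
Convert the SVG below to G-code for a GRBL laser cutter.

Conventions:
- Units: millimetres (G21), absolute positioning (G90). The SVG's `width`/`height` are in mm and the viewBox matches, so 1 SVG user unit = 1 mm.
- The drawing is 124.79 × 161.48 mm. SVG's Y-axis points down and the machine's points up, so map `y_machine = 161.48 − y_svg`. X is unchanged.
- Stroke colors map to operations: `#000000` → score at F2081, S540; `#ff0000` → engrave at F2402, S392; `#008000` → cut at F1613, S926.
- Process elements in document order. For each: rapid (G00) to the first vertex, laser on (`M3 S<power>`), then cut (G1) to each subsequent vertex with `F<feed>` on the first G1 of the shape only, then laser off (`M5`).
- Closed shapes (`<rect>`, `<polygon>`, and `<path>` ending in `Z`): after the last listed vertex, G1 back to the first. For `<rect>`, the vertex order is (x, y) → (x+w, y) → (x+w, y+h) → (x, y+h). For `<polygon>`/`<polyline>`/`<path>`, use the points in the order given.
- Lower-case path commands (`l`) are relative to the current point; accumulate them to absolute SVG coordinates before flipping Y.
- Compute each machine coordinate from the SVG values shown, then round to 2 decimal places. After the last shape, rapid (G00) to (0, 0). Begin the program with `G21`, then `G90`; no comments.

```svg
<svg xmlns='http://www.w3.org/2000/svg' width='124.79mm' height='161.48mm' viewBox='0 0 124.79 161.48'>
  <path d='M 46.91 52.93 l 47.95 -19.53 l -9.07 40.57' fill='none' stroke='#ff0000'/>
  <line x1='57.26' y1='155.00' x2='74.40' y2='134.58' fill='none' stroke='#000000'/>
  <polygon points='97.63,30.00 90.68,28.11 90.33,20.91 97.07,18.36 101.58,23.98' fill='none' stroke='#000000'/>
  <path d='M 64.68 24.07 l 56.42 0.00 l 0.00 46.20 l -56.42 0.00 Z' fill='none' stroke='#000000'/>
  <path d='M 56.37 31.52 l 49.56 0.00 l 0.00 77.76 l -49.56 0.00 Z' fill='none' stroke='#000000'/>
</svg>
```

viewBox `0 0 124.79 161.48` with mm width/height → 1 unit = 1 mm. Flip: y_m = 161.48 − y_svg.

**Shape 1** — `<path>` open polyline, stroke `#ff0000` → engrave (S392, F2402). Machine vertices: (46.91,108.55) → (94.86,128.08) → (85.79,87.51). Open path.

**Shape 2** — `<line>` line segment, stroke `#000000` → score (S540, F2081). Machine vertices: (57.26,6.48) → (74.40,26.90). Open path.

**Shape 3** — `<polygon>` regular polygon, stroke `#000000` → score (S540, F2081). Machine vertices: (97.63,131.48) → (90.68,133.37) → (90.33,140.57) → (97.07,143.12) → (101.58,137.50) → (97.63,131.48). Closed: final G1 returns to the first vertex.

**Shape 4** — `<path>` rectangle, stroke `#000000` → score (S540, F2081). Machine vertices: (64.68,137.41) → (121.10,137.41) → (121.10,91.21) → (64.68,91.21) → (64.68,137.41). Closed: final G1 returns to the first vertex.

**Shape 5** — `<path>` rectangle, stroke `#000000` → score (S540, F2081). Machine vertices: (56.37,129.96) → (105.93,129.96) → (105.93,52.20) → (56.37,52.20) → (56.37,129.96). Closed: final G1 returns to the first vertex.

G21
G90
G00 X46.91 Y108.55
M3 S392
G1 X94.86 Y128.08 F2402
G1 X85.79 Y87.51
M5
G00 X57.26 Y6.48
M3 S540
G1 X74.40 Y26.90 F2081
M5
G00 X97.63 Y131.48
M3 S540
G1 X90.68 Y133.37 F2081
G1 X90.33 Y140.57
G1 X97.07 Y143.12
G1 X101.58 Y137.50
G1 X97.63 Y131.48
M5
G00 X64.68 Y137.41
M3 S540
G1 X121.10 Y137.41 F2081
G1 X121.10 Y91.21
G1 X64.68 Y91.21
G1 X64.68 Y137.41
M5
G00 X56.37 Y129.96
M3 S540
G1 X105.93 Y129.96 F2081
G1 X105.93 Y52.20
G1 X56.37 Y52.20
G1 X56.37 Y129.96
M5
G00 X0.00 Y0.00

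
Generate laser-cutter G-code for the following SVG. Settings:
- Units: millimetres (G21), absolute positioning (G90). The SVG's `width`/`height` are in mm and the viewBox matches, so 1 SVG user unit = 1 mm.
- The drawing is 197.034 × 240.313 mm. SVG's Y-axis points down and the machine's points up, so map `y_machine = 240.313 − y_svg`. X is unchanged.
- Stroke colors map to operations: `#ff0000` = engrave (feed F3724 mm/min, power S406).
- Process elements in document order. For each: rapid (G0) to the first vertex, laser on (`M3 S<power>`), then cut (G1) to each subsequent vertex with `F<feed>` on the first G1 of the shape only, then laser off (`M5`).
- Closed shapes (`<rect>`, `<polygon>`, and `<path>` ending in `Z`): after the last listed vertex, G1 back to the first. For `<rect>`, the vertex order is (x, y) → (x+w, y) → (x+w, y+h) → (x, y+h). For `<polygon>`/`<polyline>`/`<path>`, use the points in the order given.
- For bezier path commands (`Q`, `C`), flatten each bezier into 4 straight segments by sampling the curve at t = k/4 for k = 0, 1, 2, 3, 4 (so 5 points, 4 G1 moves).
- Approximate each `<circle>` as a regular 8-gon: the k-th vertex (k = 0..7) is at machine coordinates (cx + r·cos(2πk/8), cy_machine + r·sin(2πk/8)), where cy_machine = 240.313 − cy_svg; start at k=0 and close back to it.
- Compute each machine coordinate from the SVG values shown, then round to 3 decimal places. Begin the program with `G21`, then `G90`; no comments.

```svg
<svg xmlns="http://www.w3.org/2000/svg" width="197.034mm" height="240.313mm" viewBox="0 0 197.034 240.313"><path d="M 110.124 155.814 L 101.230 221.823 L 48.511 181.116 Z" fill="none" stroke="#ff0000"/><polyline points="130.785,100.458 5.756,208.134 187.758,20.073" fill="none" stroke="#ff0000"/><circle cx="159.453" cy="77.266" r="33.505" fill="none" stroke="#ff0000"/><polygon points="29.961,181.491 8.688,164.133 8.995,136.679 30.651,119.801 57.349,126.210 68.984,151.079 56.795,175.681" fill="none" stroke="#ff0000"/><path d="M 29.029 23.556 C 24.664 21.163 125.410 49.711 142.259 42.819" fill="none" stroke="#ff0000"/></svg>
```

1 u = 1 mm; y_m = 240.313 − y.

[1] `<path>` regular polygon, #ff0000→engrave S406 F3724: (110.124,84.499) → (101.230,18.490) → (48.511,59.197) → (110.124,84.499) (closed)

[2] `<polyline>` open polyline, #ff0000→engrave S406 F3724: (130.785,139.855) → (5.756,32.179) → (187.758,220.240)

[3] `<circle>` circle, #ff0000→engrave S406 F3724: (192.958,163.047) → (183.145,186.739) → (159.453,196.552) → (135.761,186.739) → (125.948,163.047) → (135.761,139.355) → (159.453,129.542) → (183.145,139.355) → (192.958,163.047) (closed)

[4] `<polygon>` regular polygon, #ff0000→engrave S406 F3724: (29.961,58.822) → (8.688,76.180) → (8.995,103.634) → (30.651,120.512) → (57.349,114.103) → (68.984,89.234) → (56.795,64.632) → (29.961,58.822) (closed)

[5] `<path>` cubic bezier, #ff0000→engrave S406 F3724: (29.029,216.757) → (42.510,213.788) → (77.689,205.438) → (116.845,197.933) → (142.259,197.494)

G21
G90
G0 X110.124 Y84.499
M3 S406
G1 X101.230 Y18.490 F3724
G1 X48.511 Y59.197
G1 X110.124 Y84.499
M5
G0 X130.785 Y139.855
M3 S406
G1 X5.756 Y32.179 F3724
G1 X187.758 Y220.240
M5
G0 X192.958 Y163.047
M3 S406
G1 X183.145 Y186.739 F3724
G1 X159.453 Y196.552
G1 X135.761 Y186.739
G1 X125.948 Y163.047
G1 X135.761 Y139.355
G1 X159.453 Y129.542
G1 X183.145 Y139.355
G1 X192.958 Y163.047
M5
G0 X29.961 Y58.822
M3 S406
G1 X8.688 Y76.180 F3724
G1 X8.995 Y103.634
G1 X30.651 Y120.512
G1 X57.349 Y114.103
G1 X68.984 Y89.234
G1 X56.795 Y64.632
G1 X29.961 Y58.822
M5
G0 X29.029 Y216.757
M3 S406
G1 X42.510 Y213.788 F3724
G1 X77.689 Y205.438
G1 X116.845 Y197.933
G1 X142.259 Y197.494
M5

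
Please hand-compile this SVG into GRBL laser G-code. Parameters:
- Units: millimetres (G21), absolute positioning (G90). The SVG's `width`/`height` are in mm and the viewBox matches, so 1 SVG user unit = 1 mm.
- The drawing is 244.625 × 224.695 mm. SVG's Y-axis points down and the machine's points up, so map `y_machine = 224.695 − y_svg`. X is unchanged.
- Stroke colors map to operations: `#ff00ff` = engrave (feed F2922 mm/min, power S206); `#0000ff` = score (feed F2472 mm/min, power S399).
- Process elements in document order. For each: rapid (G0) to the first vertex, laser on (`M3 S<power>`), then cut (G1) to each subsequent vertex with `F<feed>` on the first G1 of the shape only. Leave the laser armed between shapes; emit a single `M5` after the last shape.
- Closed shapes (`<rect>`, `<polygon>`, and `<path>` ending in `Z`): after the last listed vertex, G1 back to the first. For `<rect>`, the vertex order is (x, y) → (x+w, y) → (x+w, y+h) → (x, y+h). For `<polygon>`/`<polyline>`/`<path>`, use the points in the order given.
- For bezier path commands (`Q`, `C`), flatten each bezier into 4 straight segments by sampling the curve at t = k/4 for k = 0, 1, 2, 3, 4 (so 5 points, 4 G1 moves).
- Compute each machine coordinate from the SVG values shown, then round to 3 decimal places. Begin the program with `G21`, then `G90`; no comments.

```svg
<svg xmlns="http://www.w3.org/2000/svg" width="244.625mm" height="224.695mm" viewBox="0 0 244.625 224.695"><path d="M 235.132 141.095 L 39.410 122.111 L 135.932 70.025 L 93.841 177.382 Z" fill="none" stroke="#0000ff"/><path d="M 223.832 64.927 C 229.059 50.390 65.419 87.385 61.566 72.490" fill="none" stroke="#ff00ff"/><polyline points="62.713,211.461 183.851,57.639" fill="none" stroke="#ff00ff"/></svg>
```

Since the viewBox matches the mm dimensions, user units are millimetres directly. The only transform is the Y-flip y_m = 224.695 − y_svg.

Shape 1 is a closed polygon drawn with `<path>`. Its stroke #0000ff means score at S399, F2472. After flipping Y the toolpath is (235.132,83.600) → (39.410,102.584) → (135.932,154.670) → (93.841,47.313) → (235.132,83.600), returning to the start.

Shape 2 is a cubic bezier drawn with `<path>`. Its stroke #ff00ff means engrave at S206, F2922. After flipping Y the toolpath is (223.832,159.768) → (201.225,162.624) → (146.104,155.852) → (89.281,149.147) → (61.566,152.205).

Shape 3 is a line segment drawn with `<polyline>`. Its stroke #ff00ff means engrave at S206, F2922. After flipping Y the toolpath is (62.713,13.234) → (183.851,167.056).

G21
G90
G0 X235.132 Y83.600
M3 S399
G1 X39.410 Y102.584 F2472
G1 X135.932 Y154.670
G1 X93.841 Y47.313
G1 X235.132 Y83.600
G0 X223.832 Y159.768
M3 S206
G1 X201.225 Y162.624 F2922
G1 X146.104 Y155.852
G1 X89.281 Y149.147
G1 X61.566 Y152.205
G0 X62.713 Y13.234
M3 S206
G1 X183.851 Y167.056 F2922
M5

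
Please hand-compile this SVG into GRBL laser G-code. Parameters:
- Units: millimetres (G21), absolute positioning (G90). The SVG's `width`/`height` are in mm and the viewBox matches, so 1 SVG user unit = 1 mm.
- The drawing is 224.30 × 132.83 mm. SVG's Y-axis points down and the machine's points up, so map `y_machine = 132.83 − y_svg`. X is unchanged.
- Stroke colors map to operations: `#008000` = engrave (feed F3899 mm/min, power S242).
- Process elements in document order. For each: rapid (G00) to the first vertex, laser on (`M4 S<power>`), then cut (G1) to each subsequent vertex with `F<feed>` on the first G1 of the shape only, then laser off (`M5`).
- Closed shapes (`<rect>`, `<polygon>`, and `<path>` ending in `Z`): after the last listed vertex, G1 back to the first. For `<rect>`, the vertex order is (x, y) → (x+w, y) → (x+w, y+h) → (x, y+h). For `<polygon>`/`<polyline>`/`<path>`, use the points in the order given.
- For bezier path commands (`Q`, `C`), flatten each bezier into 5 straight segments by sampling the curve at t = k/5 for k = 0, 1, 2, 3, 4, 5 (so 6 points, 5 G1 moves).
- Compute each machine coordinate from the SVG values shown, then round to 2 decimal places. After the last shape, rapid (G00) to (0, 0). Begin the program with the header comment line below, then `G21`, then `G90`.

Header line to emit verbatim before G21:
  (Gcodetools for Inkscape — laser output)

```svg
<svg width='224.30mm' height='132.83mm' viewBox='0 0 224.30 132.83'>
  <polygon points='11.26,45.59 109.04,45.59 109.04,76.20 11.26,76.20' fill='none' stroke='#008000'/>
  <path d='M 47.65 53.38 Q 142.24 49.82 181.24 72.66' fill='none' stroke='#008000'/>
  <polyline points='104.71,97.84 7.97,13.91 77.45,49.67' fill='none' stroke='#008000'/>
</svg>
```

(Gcodetools for Inkscape — laser output)
G21
G90
G00 X11.26 Y87.24
M4 S242
G1 X109.04 Y87.24 F3899
G1 X109.04 Y56.63
G1 X11.26 Y56.63
G1 X11.26 Y87.24
M5
G00 X47.65 Y79.45
M4 S242
G1 X83.26 Y79.82 F3899
G1 X114.43 Y78.07
G1 X141.15 Y74.22
G1 X163.42 Y68.25
G1 X181.24 Y60.17
M5
G00 X104.71 Y34.99
M4 S242
G1 X7.97 Y118.92 F3899
G1 X77.45 Y83.16
M5
G00 X0.00 Y0.00

1 u = 1 mm; y_m = 132.83 − y.

[1] `<polygon>` rectangle, #008000→engrave S242 F3899: (11.26,87.24) → (109.04,87.24) → (109.04,56.63) → (11.26,56.63) → (11.26,87.24) (closed)

[2] `<path>` quadratic bezier, #008000→engrave S242 F3899: (47.65,79.45) → (83.26,79.82) → (114.43,78.07) → (141.15,74.22) → (163.42,68.25) → (181.24,60.17)

[3] `<polyline>` open polyline, #008000→engrave S242 F3899: (104.71,34.99) → (7.97,118.92) → (77.45,83.16)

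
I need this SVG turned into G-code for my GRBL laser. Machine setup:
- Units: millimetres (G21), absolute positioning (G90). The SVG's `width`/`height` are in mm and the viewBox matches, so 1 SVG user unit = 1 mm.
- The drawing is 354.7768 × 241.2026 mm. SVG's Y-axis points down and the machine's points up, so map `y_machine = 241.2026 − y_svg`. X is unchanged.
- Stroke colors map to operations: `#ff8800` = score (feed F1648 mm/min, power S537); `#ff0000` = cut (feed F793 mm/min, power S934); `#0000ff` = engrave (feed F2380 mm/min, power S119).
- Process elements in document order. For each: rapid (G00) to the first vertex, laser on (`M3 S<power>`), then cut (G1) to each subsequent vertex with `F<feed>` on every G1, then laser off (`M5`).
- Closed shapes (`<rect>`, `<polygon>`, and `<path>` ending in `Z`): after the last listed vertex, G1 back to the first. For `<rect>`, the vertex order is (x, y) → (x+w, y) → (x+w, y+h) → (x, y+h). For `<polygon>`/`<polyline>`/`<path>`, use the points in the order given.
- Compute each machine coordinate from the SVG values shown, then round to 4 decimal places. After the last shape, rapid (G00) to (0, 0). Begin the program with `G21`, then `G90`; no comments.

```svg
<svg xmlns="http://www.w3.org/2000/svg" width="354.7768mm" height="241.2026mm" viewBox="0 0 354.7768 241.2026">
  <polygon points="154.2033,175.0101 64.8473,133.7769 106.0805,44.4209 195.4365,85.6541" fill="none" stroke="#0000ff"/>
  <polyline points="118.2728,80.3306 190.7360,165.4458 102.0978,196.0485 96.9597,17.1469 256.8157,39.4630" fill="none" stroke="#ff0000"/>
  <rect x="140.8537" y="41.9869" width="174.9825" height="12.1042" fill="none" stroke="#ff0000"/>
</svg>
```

G21
G90
G00 X154.2033 Y66.1925
M3 S119
G1 X64.8473 Y107.4257 F2380
G1 X106.0805 Y196.7817 F2380
G1 X195.4365 Y155.5485 F2380
G1 X154.2033 Y66.1925 F2380
M5
G00 X118.2728 Y160.8720
M3 S934
G1 X190.7360 Y75.7568 F793
G1 X102.0978 Y45.1541 F793
G1 X96.9597 Y224.0557 F793
G1 X256.8157 Y201.7396 F793
M5
G00 X140.8537 Y199.2157
M3 S934
G1 X315.8362 Y199.2157 F793
G1 X315.8362 Y187.1115 F793
G1 X140.8537 Y187.1115 F793
G1 X140.8537 Y199.2157 F793
M5
G00 X0.0000 Y0.0000

viewBox `0 0 354.7768 241.2026` with mm width/height → 1 unit = 1 mm. Flip: y_m = 241.2026 − y_svg.

**Shape 1** — `<polygon>` regular polygon, stroke `#0000ff` → engrave (S119, F2380). Machine vertices: (154.2033,66.1925) → (64.8473,107.4257) → (106.0805,196.7817) → (195.4365,155.5485) → (154.2033,66.1925). Closed: final G1 returns to the first vertex.

**Shape 2** — `<polyline>` open polyline, stroke `#ff0000` → cut (S934, F793). Machine vertices: (118.2728,160.8720) → (190.7360,75.7568) → (102.0978,45.1541) → (96.9597,224.0557) → (256.8157,201.7396). Open path.

**Shape 3** — `<rect>` rectangle, stroke `#ff0000` → cut (S934, F793). Machine vertices: (140.8537,199.2157) → (315.8362,199.2157) → (315.8362,187.1115) → (140.8537,187.1115) → (140.8537,199.2157). Closed: final G1 returns to the first vertex.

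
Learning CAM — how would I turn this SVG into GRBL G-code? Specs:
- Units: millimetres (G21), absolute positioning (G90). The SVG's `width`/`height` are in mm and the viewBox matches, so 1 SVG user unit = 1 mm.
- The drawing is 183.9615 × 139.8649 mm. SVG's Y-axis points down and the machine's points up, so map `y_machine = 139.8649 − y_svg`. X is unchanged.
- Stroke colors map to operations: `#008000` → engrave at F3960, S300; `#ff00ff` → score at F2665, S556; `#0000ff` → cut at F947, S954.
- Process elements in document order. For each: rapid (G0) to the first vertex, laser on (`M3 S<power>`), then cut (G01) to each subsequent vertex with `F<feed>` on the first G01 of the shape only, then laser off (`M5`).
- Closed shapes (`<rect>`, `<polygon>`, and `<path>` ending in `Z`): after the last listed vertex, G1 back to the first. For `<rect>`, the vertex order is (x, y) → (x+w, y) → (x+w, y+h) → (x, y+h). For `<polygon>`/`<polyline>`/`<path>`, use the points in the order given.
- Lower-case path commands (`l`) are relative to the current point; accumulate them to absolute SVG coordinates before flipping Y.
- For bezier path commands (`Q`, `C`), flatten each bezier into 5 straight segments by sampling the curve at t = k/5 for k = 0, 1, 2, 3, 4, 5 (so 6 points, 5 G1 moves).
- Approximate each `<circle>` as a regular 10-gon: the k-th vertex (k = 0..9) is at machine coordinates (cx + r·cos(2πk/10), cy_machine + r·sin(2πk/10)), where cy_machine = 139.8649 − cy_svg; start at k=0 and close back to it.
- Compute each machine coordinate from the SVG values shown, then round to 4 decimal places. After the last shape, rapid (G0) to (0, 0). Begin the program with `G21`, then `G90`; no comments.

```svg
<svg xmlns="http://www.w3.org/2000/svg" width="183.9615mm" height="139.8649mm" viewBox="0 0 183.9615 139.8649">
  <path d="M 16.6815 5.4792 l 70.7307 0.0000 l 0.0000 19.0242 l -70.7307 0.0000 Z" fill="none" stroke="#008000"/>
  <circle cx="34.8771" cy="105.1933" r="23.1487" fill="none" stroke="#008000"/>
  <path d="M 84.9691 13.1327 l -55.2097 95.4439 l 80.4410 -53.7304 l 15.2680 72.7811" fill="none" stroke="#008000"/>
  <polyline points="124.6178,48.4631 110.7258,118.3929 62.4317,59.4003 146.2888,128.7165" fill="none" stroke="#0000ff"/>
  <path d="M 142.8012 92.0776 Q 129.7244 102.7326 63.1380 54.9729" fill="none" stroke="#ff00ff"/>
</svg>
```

G21
G90
G0 X16.6815 Y134.3857
M3 S300
G01 X87.4122 Y134.3857 F3960
G01 X87.4122 Y115.3615
G01 X16.6815 Y115.3615
G01 X16.6815 Y134.3857
M5
G0 X58.0258 Y34.6716
M3 S300
G01 X53.6048 Y48.2781 F3960
G01 X42.0304 Y56.6873
G01 X27.7238 Y56.6873
G01 X16.1494 Y48.2781
G01 X11.7284 Y34.6716
G01 X16.1494 Y21.0651
G01 X27.7238 Y12.6559
G01 X42.0304 Y12.6559
G01 X53.6048 Y21.0651
G01 X58.0258 Y34.6716
M5
G0 X84.9691 Y126.7322
M3 S300
G01 X29.7594 Y31.2883 F3960
G01 X110.2004 Y85.0187
G01 X125.4684 Y12.2376
M5
G0 X124.6178 Y91.4018
M3 S954
G01 X110.7258 Y21.4720 F947
G01 X62.4317 Y80.4646
G01 X146.2888 Y11.1484
M5
G0 X142.8012 Y47.7873
M3 S556
G01 X135.4301 Y45.8619 F2665
G01 X123.7782 Y48.6097
G01 X107.8456 Y56.0306
G01 X87.6322 Y68.1247
G01 X63.1380 Y84.8920
M5
G0 X0.0000 Y0.0000

1 u = 1 mm; y_m = 139.8649 − y.

[1] `<path>` rectangle, #008000→engrave S300 F3960: (16.6815,134.3857) → (87.4122,134.3857) → (87.4122,115.3615) → (16.6815,115.3615) → (16.6815,134.3857) (closed)

[2] `<circle>` circle, #008000→engrave S300 F3960: (58.0258,34.6716) → (53.6048,48.2781) → (42.0304,56.6873) → (27.7238,56.6873) → (16.1494,48.2781) → (11.7284,34.6716) → (16.1494,21.0651) → (27.7238,12.6559) → (42.0304,12.6559) → (53.6048,21.0651) → (58.0258,34.6716) (closed)

[3] `<path>` open polyline, #008000→engrave S300 F3960: (84.9691,126.7322) → (29.7594,31.2883) → (110.2004,85.0187) → (125.4684,12.2376)

[4] `<polyline>` open polyline, #0000ff→cut S954 F947: (124.6178,91.4018) → (110.7258,21.4720) → (62.4317,80.4646) → (146.2888,11.1484)

[5] `<path>` quadratic bezier, #ff00ff→score S556 F2665: (142.8012,47.7873) → (135.4301,45.8619) → (123.7782,48.6097) → (107.8456,56.0306) → (87.6322,68.1247) → (63.1380,84.8920)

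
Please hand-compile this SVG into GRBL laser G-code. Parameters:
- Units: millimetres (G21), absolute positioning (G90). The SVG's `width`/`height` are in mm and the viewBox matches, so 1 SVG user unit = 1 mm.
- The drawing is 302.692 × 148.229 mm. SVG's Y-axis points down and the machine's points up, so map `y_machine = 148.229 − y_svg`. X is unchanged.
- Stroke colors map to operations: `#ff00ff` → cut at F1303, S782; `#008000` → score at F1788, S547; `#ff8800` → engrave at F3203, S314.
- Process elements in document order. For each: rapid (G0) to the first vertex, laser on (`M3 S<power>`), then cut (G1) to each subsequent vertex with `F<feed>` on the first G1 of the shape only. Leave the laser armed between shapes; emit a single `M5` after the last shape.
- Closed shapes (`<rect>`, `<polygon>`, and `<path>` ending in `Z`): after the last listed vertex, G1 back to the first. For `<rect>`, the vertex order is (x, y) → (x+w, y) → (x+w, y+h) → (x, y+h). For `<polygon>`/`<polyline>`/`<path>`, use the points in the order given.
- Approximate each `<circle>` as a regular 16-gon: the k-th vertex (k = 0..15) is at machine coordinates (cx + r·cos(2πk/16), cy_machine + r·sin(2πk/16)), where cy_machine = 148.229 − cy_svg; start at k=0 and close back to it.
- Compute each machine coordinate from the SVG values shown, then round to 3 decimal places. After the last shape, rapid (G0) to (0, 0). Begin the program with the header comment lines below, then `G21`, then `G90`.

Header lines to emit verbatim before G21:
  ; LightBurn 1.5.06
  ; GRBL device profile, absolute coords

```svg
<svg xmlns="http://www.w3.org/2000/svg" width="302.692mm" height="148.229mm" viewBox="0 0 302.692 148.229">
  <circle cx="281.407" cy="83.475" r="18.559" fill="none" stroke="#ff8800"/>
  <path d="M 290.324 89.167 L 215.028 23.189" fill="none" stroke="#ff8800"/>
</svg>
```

viewBox `0 0 302.692 148.229` with mm width/height → 1 unit = 1 mm. Flip: y_m = 148.229 − y_svg.

**Shape 1** — `<circle>` circle, stroke `#ff8800` → engrave (S314, F3203). Machine vertices: (299.966,64.754) → (298.553,71.856) → (294.530,77.877) → (288.509,81.900) → (281.407,83.313) → (274.305,81.900) → (268.284,77.877) → (264.261,71.856) → (262.848,64.754) → (264.261,57.652) → (268.284,51.631) → (274.305,47.608) → (281.407,46.195) → (288.509,47.608) → (294.530,51.631) → (298.553,57.652) → (299.966,64.754). Closed: final G1 returns to the first vertex.

**Shape 2** — `<path>` line segment, stroke `#ff8800` → engrave (S314, F3203). Machine vertices: (290.324,59.062) → (215.028,125.040). Open path.

; LightBurn 1.5.06
; GRBL device profile, absolute coords
G21
G90
G0 X299.966 Y64.754
M3 S314
G1 X298.553 Y71.856 F3203
G1 X294.530 Y77.877
G1 X288.509 Y81.900
G1 X281.407 Y83.313
G1 X274.305 Y81.900
G1 X268.284 Y77.877
G1 X264.261 Y71.856
G1 X262.848 Y64.754
G1 X264.261 Y57.652
G1 X268.284 Y51.631
G1 X274.305 Y47.608
G1 X281.407 Y46.195
G1 X288.509 Y47.608
G1 X294.530 Y51.631
G1 X298.553 Y57.652
G1 X299.966 Y64.754
G0 X290.324 Y59.062
M3 S314
G1 X215.028 Y125.040 F3203
M5
G0 X0.000 Y0.000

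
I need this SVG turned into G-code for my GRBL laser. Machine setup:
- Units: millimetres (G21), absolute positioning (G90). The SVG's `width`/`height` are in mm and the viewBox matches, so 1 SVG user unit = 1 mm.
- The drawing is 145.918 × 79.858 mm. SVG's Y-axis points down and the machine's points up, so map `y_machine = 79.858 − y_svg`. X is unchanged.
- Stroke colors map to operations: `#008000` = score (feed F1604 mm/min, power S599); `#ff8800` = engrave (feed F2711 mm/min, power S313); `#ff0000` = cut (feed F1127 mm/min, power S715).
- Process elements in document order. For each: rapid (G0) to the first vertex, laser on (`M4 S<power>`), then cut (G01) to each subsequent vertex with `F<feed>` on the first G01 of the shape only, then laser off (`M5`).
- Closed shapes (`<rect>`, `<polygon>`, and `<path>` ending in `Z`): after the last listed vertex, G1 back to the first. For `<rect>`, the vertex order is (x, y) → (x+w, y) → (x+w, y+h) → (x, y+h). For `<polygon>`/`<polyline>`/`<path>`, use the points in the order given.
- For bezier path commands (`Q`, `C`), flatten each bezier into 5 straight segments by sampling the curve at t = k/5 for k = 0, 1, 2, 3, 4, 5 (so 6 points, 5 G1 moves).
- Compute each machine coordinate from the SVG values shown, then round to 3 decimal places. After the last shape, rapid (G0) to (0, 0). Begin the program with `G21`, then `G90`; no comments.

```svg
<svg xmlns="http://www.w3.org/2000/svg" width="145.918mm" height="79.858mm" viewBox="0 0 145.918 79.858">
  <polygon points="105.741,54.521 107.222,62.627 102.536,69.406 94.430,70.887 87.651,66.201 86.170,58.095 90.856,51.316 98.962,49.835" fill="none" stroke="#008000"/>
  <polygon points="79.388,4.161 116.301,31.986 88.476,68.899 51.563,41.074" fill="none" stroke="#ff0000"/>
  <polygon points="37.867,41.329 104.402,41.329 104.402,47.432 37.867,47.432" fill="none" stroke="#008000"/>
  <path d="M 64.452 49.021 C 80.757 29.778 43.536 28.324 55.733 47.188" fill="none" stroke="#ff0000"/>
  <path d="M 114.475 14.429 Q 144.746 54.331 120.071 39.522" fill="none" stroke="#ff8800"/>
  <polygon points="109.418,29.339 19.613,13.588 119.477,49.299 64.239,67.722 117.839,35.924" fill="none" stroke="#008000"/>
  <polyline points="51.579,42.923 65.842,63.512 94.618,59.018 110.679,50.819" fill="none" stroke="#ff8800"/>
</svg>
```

Since the viewBox matches the mm dimensions, user units are millimetres directly. The only transform is the Y-flip y_m = 79.858 − y_svg.

Shape 1 is a regular polygon drawn with `<polygon>`. Its stroke #008000 means score at S599, F1604. After flipping Y the toolpath is (105.741,25.337) → (107.222,17.231) → (102.536,10.452) → (94.430,8.971) → (87.651,13.657) → (86.170,21.763) → (90.856,28.542) → (98.962,30.023) → (105.741,25.337), returning to the start.

Shape 2 is a regular polygon drawn with `<polygon>`. Its stroke #ff0000 means cut at S715, F1127. After flipping Y the toolpath is (79.388,75.697) → (116.301,47.872) → (88.476,10.959) → (51.563,38.784) → (79.388,75.697), returning to the start.

Shape 3 is a rectangle drawn with `<polygon>`. Its stroke #008000 means score at S599, F1604. After flipping Y the toolpath is (37.867,38.529) → (104.402,38.529) → (104.402,32.426) → (37.867,32.426) → (37.867,38.529), returning to the start.

Shape 4 is a cubic bezier drawn with `<path>`. Its stroke #ff0000 means cut at S715, F1127. After flipping Y the toolpath is (64.452,30.837) → (68.635,40.228) → (64.914,45.228) → (58.229,45.716) → (53.521,41.570) → (55.733,32.670).

Shape 5 is a quadratic bezier drawn with `<path>`. Its stroke #ff8800 means engrave at S313, F2711. After flipping Y the toolpath is (114.475,65.429) → (124.386,51.657) → (129.900,42.261) → (131.020,37.243) → (127.743,36.601) → (120.071,40.336).

Shape 6 is a closed polygon drawn with `<polygon>`. Its stroke #008000 means score at S599, F1604. After flipping Y the toolpath is (109.418,50.519) → (19.613,66.270) → (119.477,30.559) → (64.239,12.136) → (117.839,43.934) → (109.418,50.519), returning to the start.

Shape 7 is a open polyline drawn with `<polyline>`. Its stroke #ff8800 means engrave at S313, F2711. After flipping Y the toolpath is (51.579,36.935) → (65.842,16.346) → (94.618,20.840) → (110.679,29.039).

G21
G90
G0 X105.741 Y25.337
M4 S599
G01 X107.222 Y17.231 F1604
G01 X102.536 Y10.452
G01 X94.430 Y8.971
G01 X87.651 Y13.657
G01 X86.170 Y21.763
G01 X90.856 Y28.542
G01 X98.962 Y30.023
G01 X105.741 Y25.337
M5
G0 X79.388 Y75.697
M4 S715
G01 X116.301 Y47.872 F1127
G01 X88.476 Y10.959
G01 X51.563 Y38.784
G01 X79.388 Y75.697
M5
G0 X37.867 Y38.529
M4 S599
G01 X104.402 Y38.529 F1604
G01 X104.402 Y32.426
G01 X37.867 Y32.426
G01 X37.867 Y38.529
M5
G0 X64.452 Y30.837
M4 S715
G01 X68.635 Y40.228 F1127
G01 X64.914 Y45.228
G01 X58.229 Y45.716
G01 X53.521 Y41.570
G01 X55.733 Y32.670
M5
G0 X114.475 Y65.429
M4 S313
G01 X124.386 Y51.657 F2711
G01 X129.900 Y42.261
G01 X131.020 Y37.243
G01 X127.743 Y36.601
G01 X120.071 Y40.336
M5
G0 X109.418 Y50.519
M4 S599
G01 X19.613 Y66.270 F1604
G01 X119.477 Y30.559
G01 X64.239 Y12.136
G01 X117.839 Y43.934
G01 X109.418 Y50.519
M5
G0 X51.579 Y36.935
M4 S313
G01 X65.842 Y16.346 F2711
G01 X94.618 Y20.840
G01 X110.679 Y29.039
M5
G0 X0.000 Y0.000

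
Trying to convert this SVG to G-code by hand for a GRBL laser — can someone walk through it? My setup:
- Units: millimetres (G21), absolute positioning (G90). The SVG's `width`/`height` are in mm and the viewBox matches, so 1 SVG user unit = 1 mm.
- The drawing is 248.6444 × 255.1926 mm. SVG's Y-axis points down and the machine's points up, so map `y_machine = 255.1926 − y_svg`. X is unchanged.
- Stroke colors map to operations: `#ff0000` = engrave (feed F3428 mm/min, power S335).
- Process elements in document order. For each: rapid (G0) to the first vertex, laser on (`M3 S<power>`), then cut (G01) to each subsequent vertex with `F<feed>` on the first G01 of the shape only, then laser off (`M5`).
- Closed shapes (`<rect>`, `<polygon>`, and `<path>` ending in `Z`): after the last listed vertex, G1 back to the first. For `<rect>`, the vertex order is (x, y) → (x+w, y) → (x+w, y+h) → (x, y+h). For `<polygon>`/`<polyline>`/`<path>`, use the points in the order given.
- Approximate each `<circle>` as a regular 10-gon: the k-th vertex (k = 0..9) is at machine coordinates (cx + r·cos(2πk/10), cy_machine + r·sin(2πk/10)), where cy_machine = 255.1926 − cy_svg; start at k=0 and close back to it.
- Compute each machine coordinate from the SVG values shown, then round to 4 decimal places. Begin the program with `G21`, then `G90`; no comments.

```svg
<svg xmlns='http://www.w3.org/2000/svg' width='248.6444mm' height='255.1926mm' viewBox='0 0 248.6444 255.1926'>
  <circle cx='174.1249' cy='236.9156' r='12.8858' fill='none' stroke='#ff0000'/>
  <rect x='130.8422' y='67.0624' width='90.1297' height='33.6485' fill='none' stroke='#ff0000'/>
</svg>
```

Since the viewBox matches the mm dimensions, user units are millimetres directly. The only transform is the Y-flip y_m = 255.1926 − y_svg.

Shape 1 is a circle drawn with `<circle>`. Its stroke #ff0000 means engrave at S335, F3428. After flipping Y the toolpath is (187.0107,18.2770) → (184.5497,25.8511) → (178.1068,30.5321) → (170.1430,30.5321) → (163.7001,25.8511) → (161.2391,18.2770) → (163.7001,10.7029) → (170.1430,6.0219) → (178.1068,6.0219) → (184.5497,10.7029) → (187.0107,18.2770), returning to the start.

Shape 2 is a rectangle drawn with `<rect>`. Its stroke #ff0000 means engrave at S335, F3428. After flipping Y the toolpath is (130.8422,188.1302) → (220.9719,188.1302) → (220.9719,154.4817) → (130.8422,154.4817) → (130.8422,188.1302), returning to the start.

G21
G90
G0 X187.0107 Y18.2770
M3 S335
G01 X184.5497 Y25.8511 F3428
G01 X178.1068 Y30.5321
G01 X170.1430 Y30.5321
G01 X163.7001 Y25.8511
G01 X161.2391 Y18.2770
G01 X163.7001 Y10.7029
G01 X170.1430 Y6.0219
G01 X178.1068 Y6.0219
G01 X184.5497 Y10.7029
G01 X187.0107 Y18.2770
M5
G0 X130.8422 Y188.1302
M3 S335
G01 X220.9719 Y188.1302 F3428
G01 X220.9719 Y154.4817
G01 X130.8422 Y154.4817
G01 X130.8422 Y188.1302
M5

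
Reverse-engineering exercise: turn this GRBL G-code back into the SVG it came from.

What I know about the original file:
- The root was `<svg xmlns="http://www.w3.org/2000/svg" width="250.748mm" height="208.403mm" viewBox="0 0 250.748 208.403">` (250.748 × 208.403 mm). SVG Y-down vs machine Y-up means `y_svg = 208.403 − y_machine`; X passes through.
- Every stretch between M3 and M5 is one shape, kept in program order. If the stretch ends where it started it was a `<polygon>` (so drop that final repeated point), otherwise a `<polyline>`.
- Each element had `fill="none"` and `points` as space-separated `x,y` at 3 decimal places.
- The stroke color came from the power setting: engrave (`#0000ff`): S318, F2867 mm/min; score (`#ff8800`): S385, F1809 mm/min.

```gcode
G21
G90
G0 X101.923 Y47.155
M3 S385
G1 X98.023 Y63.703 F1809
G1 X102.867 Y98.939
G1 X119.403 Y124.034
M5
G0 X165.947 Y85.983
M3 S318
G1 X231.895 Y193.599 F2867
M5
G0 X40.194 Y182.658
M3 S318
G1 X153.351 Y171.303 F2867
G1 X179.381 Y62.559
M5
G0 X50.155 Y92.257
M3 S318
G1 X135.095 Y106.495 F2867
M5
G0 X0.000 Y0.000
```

Each laser-on run becomes one SVG element. Flip Y back into SVG space with y_svg = 208.403 − y_machine.

Run 1: power S385 maps to stroke `#ff8800` (score). The run is open, so emit a `<polyline>` with points (Y-flipped): 101.923,161.248 98.023,144.700 102.867,109.464 119.403,84.369.

Run 2: power S318 maps to stroke `#0000ff` (engrave). The run is open, so emit a `<polyline>` with points (Y-flipped): 165.947,122.420 231.895,14.804.

Run 3: S318 ⇒ engrave layer `#0000ff`. The run is open, so emit a `<polyline>` with points (Y-flipped): 40.194,25.745 153.351,37.100 179.381,145.844.

Run 4: S318 ⇒ engrave layer `#0000ff`. The run is open, so emit a `<polyline>` with points (Y-flipped): 50.155,116.146 135.095,101.908.

<svg xmlns="http://www.w3.org/2000/svg" width="250.748mm" height="208.403mm" viewBox="0 0 250.748 208.403">
  <polyline points="101.923,161.248 98.023,144.700 102.867,109.464 119.403,84.369" fill="none" stroke="#ff8800"/>
  <polyline points="165.947,122.420 231.895,14.804" fill="none" stroke="#0000ff"/>
  <polyline points="40.194,25.745 153.351,37.100 179.381,145.844" fill="none" stroke="#0000ff"/>
  <polyline points="50.155,116.146 135.095,101.908" fill="none" stroke="#0000ff"/>
</svg>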